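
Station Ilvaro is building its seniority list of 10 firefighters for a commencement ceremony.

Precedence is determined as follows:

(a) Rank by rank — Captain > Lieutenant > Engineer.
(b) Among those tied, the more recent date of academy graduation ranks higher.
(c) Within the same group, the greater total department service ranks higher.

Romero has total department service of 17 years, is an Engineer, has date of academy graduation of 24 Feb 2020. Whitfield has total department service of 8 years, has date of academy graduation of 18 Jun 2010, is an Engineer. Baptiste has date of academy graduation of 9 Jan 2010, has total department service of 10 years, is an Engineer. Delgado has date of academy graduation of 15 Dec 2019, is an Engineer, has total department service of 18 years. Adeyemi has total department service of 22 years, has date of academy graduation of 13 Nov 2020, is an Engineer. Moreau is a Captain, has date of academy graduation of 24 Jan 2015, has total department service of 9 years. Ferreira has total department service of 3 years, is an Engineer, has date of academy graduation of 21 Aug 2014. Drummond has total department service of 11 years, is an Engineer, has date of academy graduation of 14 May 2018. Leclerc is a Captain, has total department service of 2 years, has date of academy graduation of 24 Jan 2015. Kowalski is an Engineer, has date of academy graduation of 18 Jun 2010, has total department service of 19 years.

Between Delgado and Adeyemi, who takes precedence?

Adeyemi

By rank: Moreau and Leclerc (Captain); then Adeyemi, Romero, Delgado, Drummond, Ferreira, Kowalski, Whitfield and Baptiste (Engineer).
Moreau and Leclerc both have date of academy graduation 24 Jan 2015, so the next rule applies.
Among Moreau and Leclerc, by total department service (higher first): Moreau (9 years) before Leclerc (2 years).
Among Adeyemi, Romero, Delgado, Drummond, Ferreira, Kowalski, Whitfield and Baptiste, by date of academy graduation (later first): Adeyemi (13 Nov 2020) before Romero (24 Feb 2020) before Delgado (15 Dec 2019) before Drummond (14 May 2018) before Ferreira (21 Aug 2014) before Kowalski and Whitfield (18 Jun 2010) before Baptiste (9 Jan 2010).
Among Kowalski and Whitfield, by total department service (higher first): Kowalski (19 years) before Whitfield (8 years).
So Adeyemi takes precedence.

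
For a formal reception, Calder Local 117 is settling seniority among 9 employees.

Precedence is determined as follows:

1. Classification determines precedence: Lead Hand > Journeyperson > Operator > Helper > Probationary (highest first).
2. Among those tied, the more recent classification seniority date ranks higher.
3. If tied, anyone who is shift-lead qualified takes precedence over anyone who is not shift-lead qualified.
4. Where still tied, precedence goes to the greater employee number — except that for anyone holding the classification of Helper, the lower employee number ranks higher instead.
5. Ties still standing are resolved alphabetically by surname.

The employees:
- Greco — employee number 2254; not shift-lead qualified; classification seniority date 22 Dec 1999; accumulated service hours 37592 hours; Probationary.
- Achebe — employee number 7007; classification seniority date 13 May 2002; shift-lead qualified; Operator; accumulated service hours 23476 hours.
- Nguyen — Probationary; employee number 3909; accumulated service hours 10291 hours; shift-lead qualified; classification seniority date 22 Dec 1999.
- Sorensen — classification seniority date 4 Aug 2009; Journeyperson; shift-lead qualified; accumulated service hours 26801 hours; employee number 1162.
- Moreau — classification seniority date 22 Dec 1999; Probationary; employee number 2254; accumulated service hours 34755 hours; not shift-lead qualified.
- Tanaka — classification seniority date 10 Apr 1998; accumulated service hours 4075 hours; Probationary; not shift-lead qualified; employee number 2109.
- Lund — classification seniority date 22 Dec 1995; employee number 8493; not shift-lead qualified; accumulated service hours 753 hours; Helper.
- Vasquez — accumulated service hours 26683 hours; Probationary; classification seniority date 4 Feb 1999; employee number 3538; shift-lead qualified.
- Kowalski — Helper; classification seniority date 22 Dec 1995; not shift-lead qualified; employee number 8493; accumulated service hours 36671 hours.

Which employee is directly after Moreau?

By classification: Sorensen (Journeyperson); then Achebe (Operator); then Kowalski and Lund (Helper); then Nguyen, Greco, Moreau, Vasquez and Tanaka (Probationary).
Kowalski and Lund both have classification seniority date 22 Dec 1995, so the next rule applies.
Kowalski and Lund are each not shift-lead qualified, so the next rule applies.
Kowalski and Lund both have employee number 8493, so the next rule applies.
Among Kowalski and Lund, alphabetically by surname: Kowalski before Lund.
Among Nguyen, Greco, Moreau, Vasquez and Tanaka, by classification seniority date (later first): Nguyen, Greco and Moreau (22 Dec 1999) before Vasquez (4 Feb 1999) before Tanaka (10 Apr 1998).
Among Nguyen, Greco and Moreau, shift-lead qualified before not shift-lead qualified: Nguyen (shift-lead qualified) before Greco and Moreau (not shift-lead qualified).
Greco and Moreau both have employee number 2254, so the next rule applies.
Among Greco and Moreau, alphabetically by surname: Greco before Moreau.
Order: Sorensen, Achebe, Kowalski, Lund, Nguyen, Greco, Moreau, Vasquez, Tanaka.

Vasquez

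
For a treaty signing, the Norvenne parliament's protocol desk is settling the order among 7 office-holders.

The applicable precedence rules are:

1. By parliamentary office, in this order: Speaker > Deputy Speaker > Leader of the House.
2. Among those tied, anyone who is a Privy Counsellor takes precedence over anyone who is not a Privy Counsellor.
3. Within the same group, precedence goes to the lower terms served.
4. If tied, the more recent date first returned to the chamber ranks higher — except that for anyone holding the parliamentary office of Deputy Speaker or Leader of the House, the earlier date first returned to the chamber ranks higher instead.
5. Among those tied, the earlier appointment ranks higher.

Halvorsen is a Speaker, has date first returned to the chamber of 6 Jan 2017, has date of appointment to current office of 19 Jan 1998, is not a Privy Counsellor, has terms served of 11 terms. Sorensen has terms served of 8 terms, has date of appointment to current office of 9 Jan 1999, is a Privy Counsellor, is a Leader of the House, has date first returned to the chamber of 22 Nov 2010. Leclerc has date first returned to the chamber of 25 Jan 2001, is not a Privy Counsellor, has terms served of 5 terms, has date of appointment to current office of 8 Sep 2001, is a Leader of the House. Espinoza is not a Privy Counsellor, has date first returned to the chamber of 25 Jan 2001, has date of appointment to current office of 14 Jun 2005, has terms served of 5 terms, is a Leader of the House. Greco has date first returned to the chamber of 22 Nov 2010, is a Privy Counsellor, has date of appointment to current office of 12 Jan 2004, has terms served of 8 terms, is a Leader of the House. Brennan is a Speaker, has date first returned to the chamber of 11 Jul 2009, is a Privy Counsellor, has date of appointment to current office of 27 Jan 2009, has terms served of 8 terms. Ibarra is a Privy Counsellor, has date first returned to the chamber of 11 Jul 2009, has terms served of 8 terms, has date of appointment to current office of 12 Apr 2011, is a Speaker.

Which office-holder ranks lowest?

By parliamentary office: Brennan, Ibarra and Halvorsen (Speaker); then Sorensen, Greco, Leclerc and Espinoza (Leader of the House).
Among Brennan, Ibarra and Halvorsen, a Privy Counsellor before not a Privy Counsellor: Brennan and Ibarra (a Privy Counsellor) before Halvorsen (not a Privy Counsellor).
Brennan and Ibarra both have terms served 8 terms, so the next rule applies.
Brennan and Ibarra both have date first returned to the chamber 11 Jul 2009, so the next rule applies.
Among Brennan and Ibarra, by date of appointment to current office (earlier first): Brennan (27 Jan 2009) before Ibarra (12 Apr 2011).
Among Sorensen, Greco, Leclerc and Espinoza, a Privy Counsellor before not a Privy Counsellor: Sorensen and Greco (a Privy Counsellor) before Leclerc and Espinoza (not a Privy Counsellor).
Sorensen and Greco both have terms served 8 terms, so the next rule applies.
Sorensen and Greco both have date first returned to the chamber 22 Nov 2010, so the next rule applies.
Among Sorensen and Greco, by date of appointment to current office (earlier first): Sorensen (9 Jan 1999) before Greco (12 Jan 2004).
Leclerc and Espinoza both have terms served 5 terms, so the next rule applies.
Leclerc and Espinoza both have date first returned to the chamber 25 Jan 2001, so the next rule applies.
Among Leclerc and Espinoza, by date of appointment to current office (earlier first): Leclerc (8 Sep 2001) before Espinoza (14 Jun 2005).
Order: Brennan, Ibarra, Halvorsen, Sorensen, Greco, Leclerc, Espinoza.

Espinoza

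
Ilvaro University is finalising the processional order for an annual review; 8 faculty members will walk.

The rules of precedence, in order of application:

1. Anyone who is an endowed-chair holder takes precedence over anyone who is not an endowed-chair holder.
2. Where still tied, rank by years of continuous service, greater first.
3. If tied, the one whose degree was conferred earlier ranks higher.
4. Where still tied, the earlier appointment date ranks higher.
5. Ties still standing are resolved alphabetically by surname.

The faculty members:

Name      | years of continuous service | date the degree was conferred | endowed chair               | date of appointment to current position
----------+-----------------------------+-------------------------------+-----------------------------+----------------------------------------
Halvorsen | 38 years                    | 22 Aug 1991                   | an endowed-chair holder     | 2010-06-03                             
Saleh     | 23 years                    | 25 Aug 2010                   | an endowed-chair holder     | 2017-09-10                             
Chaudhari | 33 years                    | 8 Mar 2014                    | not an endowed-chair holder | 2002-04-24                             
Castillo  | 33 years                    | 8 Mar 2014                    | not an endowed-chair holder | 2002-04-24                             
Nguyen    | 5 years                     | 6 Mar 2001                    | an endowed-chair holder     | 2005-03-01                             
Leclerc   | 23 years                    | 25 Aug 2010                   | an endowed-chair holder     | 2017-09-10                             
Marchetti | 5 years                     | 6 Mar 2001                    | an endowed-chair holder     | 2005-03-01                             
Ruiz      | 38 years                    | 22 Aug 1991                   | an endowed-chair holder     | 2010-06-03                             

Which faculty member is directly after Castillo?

By the first rule: Halvorsen, Ruiz, Leclerc, Saleh, Marchetti and Nguyen (each an endowed-chair holder); then Castillo and Chaudhari (both not an endowed-chair holder).
Among Halvorsen, Ruiz, Leclerc, Saleh, Marchetti and Nguyen, by years of continuous service (higher first): Halvorsen and Ruiz (38 years) before Leclerc and Saleh (23 years) before Marchetti and Nguyen (5 years).
Halvorsen and Ruiz both have date the degree was conferred 22 Aug 1991, so the next rule applies.
Halvorsen and Ruiz both have date of appointment to current position 2010-06-03, so the next rule applies.
Among Halvorsen and Ruiz, alphabetically by surname: Halvorsen before Ruiz.
Leclerc and Saleh both have date the degree was conferred 25 Aug 2010, so the next rule applies.
Leclerc and Saleh both have date of appointment to current position 2017-09-10, so the next rule applies.
Among Leclerc and Saleh, alphabetically by surname: Leclerc before Saleh.
Marchetti and Nguyen both have date the degree was conferred 6 Mar 2001, so the next rule applies.
Marchetti and Nguyen both have date of appointment to current position 2005-03-01, so the next rule applies.
Among Marchetti and Nguyen, alphabetically by surname: Marchetti before Nguyen.
Castillo and Chaudhari both have years of continuous service 33 years, so the next rule applies.
Castillo and Chaudhari both have date the degree was conferred 8 Mar 2014, so the next rule applies.
Castillo and Chaudhari both have date of appointment to current position 2002-04-24, so the next rule applies.
Among Castillo and Chaudhari, alphabetically by surname: Castillo before Chaudhari.
Order: Halvorsen, Ruiz, Leclerc, Saleh, Marchetti, Nguyen, Castillo, Chaudhari.

Chaudhari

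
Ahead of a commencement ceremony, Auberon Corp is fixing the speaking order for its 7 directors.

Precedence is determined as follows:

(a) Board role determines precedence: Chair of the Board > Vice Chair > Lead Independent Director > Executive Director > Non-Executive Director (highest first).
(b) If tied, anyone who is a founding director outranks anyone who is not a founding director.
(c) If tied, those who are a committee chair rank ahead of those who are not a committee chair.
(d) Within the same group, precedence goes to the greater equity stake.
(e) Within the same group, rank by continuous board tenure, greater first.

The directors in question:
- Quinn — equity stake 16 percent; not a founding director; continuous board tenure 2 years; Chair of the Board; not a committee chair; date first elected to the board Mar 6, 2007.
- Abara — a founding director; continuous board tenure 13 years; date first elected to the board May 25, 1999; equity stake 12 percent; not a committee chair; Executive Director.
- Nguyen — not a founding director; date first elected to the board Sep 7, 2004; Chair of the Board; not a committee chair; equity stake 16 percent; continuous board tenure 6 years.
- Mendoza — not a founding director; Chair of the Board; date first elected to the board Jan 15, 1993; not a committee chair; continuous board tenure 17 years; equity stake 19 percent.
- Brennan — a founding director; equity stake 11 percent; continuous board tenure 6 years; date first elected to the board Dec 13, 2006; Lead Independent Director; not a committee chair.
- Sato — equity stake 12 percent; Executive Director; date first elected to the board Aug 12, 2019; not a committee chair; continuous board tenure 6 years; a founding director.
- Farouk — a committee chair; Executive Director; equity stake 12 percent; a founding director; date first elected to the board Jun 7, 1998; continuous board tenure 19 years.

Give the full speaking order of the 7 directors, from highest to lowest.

By board role: Mendoza, Nguyen and Quinn (Chair of the Board); then Brennan (Lead Independent Director); then Farouk, Abara and Sato (Executive Director).
Mendoza, Nguyen and Quinn are each not a founding director, so the next rule applies.
Mendoza, Nguyen and Quinn are each not a committee chair, so the next rule applies.
Among Mendoza, Nguyen and Quinn, by equity stake (higher first): Mendoza (19 percent) before Nguyen and Quinn (16 percent).
Among Nguyen and Quinn, by continuous board tenure (higher first): Nguyen (6 years) before Quinn (2 years).
Farouk, Abara and Sato are each a founding director, so the next rule applies.
Among Farouk, Abara and Sato, a committee chair before not a committee chair: Farouk (a committee chair) before Abara and Sato (not a committee chair).
Abara and Sato both have equity stake 12 percent, so the next rule applies.
Among Abara and Sato, by continuous board tenure (higher first): Abara (13 years) before Sato (6 years).
Full order: Mendoza, Nguyen, Quinn, Brennan, Farouk, Abara, Sato.

Mendoza, Nguyen, Quinn, Brennan, Farouk, Abara, Sato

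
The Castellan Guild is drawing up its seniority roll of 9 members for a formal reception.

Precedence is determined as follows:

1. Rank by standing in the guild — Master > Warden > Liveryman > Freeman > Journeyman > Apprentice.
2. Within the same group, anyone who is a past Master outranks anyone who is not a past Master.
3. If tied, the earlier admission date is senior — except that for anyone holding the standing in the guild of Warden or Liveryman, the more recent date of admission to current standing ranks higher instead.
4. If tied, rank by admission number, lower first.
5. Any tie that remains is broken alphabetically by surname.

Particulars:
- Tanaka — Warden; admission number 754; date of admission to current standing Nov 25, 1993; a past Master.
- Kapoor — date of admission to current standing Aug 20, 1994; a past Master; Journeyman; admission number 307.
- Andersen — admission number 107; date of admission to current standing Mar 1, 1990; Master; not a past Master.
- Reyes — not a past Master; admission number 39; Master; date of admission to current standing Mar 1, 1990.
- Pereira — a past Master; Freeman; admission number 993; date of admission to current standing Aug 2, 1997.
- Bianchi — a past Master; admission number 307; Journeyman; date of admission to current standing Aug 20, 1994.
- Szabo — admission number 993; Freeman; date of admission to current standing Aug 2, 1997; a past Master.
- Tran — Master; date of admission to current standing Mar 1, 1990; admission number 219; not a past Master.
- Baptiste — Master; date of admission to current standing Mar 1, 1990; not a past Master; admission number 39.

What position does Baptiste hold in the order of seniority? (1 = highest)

1

By standing in the guild: Baptiste, Reyes, Andersen and Tran (Master); then Tanaka (Warden); then Pereira and Szabo (Freeman); then Bianchi and Kapoor (Journeyman).
Baptiste, Reyes, Andersen and Tran are each not a past Master, so the next rule applies.
Baptiste, Reyes, Andersen and Tran all have date of admission to current standing Mar 1, 1990, so the next rule applies.
Among Baptiste, Reyes, Andersen and Tran, by admission number (lower first): Baptiste and Reyes (39) before Andersen (107) before Tran (219).
Among Baptiste and Reyes, alphabetically by surname: Baptiste before Reyes.
Pereira and Szabo are each a past Master, so the next rule applies.
Pereira and Szabo both have date of admission to current standing Aug 2, 1997, so the next rule applies.
Pereira and Szabo both have admission number 993, so the next rule applies.
Among Pereira and Szabo, alphabetically by surname: Pereira before Szabo.
Bianchi and Kapoor are each a past Master, so the next rule applies.
Bianchi and Kapoor both have date of admission to current standing Aug 20, 1994, so the next rule applies.
Bianchi and Kapoor both have admission number 307, so the next rule applies.
Among Bianchi and Kapoor, alphabetically by surname: Bianchi before Kapoor.
Order: Baptiste, Reyes, Andersen, Tran, Tanaka, Pereira, Szabo, Bianchi, Kapoor. So position 1.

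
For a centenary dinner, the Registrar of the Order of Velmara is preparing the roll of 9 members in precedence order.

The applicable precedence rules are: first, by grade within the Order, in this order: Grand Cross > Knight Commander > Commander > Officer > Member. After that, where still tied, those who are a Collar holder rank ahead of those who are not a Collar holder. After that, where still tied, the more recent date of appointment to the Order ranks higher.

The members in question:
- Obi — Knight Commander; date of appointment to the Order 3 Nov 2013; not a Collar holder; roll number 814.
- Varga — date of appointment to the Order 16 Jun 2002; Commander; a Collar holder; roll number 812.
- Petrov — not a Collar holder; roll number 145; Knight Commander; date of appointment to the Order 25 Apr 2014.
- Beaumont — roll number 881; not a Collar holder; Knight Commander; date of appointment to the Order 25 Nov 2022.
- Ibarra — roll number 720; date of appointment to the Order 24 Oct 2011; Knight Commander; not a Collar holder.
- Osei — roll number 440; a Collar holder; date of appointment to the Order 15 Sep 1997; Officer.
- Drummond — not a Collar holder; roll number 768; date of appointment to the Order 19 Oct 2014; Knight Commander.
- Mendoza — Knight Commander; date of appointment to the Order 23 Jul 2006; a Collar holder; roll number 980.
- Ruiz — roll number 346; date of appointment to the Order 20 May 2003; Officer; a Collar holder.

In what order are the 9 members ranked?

By grade within the Order: Mendoza, Beaumont, Drummond, Petrov, Obi and Ibarra (Knight Commander); then Varga (Commander); then Ruiz and Osei (Officer).
Among Mendoza, Beaumont, Drummond, Petrov, Obi and Ibarra, a Collar holder before not a Collar holder: Mendoza (a Collar holder) before Beaumont, Drummond, Petrov, Obi and Ibarra (not a Collar holder).
Among Beaumont, Drummond, Petrov, Obi and Ibarra, by date of appointment to the Order (later first): Beaumont (25 Nov 2022) before Drummond (19 Oct 2014) before Petrov (25 Apr 2014) before Obi (3 Nov 2013) before Ibarra (24 Oct 2011).
Ruiz and Osei are each a Collar holder, so the next rule applies.
Among Ruiz and Osei, by date of appointment to the Order (later first): Ruiz (20 May 2003) before Osei (15 Sep 1997).
Full order: Mendoza, Beaumont, Drummond, Petrov, Obi, Ibarra, Varga, Ruiz, Osei.

Mendoza, Beaumont, Drummond, Petrov, Obi, Ibarra, Varga, Ruiz, Osei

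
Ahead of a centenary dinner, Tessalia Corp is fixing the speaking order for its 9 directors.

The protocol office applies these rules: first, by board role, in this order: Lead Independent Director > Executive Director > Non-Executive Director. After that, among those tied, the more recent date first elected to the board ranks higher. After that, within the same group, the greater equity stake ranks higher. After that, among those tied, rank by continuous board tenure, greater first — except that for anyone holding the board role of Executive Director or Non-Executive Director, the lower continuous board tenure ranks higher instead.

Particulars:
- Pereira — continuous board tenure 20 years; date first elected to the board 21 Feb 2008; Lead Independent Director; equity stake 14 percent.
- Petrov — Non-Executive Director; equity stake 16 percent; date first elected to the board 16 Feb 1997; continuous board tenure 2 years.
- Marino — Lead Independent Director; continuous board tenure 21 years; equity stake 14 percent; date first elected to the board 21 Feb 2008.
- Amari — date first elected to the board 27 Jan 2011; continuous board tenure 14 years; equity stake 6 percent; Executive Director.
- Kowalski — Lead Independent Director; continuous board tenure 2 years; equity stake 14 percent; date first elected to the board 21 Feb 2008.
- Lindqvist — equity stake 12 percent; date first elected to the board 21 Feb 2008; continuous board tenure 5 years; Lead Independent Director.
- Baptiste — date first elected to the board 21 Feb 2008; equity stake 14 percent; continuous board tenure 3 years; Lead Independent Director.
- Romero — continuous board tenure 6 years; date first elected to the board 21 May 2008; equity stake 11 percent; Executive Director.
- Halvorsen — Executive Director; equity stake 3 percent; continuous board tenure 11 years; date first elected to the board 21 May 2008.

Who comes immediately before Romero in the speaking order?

Amari

By board role: Marino, Pereira, Baptiste, Kowalski and Lindqvist (Lead Independent Director); then Amari, Romero and Halvorsen (Executive Director); then Petrov (Non-Executive Director).
Marino, Pereira, Baptiste, Kowalski and Lindqvist all have date first elected to the board 21 Feb 2008, so the next rule applies.
Among Marino, Pereira, Baptiste, Kowalski and Lindqvist, by equity stake (higher first): Marino, Pereira, Baptiste and Kowalski (14 percent) before Lindqvist (12 percent).
Among Marino, Pereira, Baptiste and Kowalski, by continuous board tenure (higher first): Marino (21 years) before Pereira (20 years) before Baptiste (3 years) before Kowalski (2 years).
Among Amari, Romero and Halvorsen, by date first elected to the board (later first): Amari (27 Jan 2011) before Romero and Halvorsen (21 May 2008).
Among Romero and Halvorsen, by equity stake (higher first): Romero (11 percent) before Halvorsen (3 percent).
Order: Marino, Pereira, Baptiste, Kowalski, Lindqvist, Amari, Romero, Halvorsen, Petrov.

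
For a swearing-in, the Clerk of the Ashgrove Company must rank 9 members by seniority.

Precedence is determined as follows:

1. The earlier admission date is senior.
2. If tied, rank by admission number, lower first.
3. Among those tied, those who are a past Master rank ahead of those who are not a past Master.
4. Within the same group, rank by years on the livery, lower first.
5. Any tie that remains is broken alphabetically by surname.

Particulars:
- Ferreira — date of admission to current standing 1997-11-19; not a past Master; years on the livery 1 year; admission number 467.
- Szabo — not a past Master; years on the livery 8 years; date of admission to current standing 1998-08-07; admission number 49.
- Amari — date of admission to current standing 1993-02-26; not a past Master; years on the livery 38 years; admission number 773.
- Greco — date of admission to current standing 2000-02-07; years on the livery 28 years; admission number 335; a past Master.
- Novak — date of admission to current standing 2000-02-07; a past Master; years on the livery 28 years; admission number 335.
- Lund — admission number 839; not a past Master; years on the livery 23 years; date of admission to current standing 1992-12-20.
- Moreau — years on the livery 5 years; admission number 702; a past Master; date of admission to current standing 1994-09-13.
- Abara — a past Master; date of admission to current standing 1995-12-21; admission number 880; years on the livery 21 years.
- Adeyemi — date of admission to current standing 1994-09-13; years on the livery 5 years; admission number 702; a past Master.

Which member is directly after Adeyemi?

Moreau

By date of admission to current standing (earlier first): Lund (1992-12-20); then Amari (1993-02-26); then Adeyemi and Moreau (both 1994-09-13); then Abara (1995-12-21); then Ferreira (1997-11-19); then Szabo (1998-08-07); then Greco and Novak (both 2000-02-07).
Adeyemi and Moreau both have admission number 702, so the next rule applies.
Adeyemi and Moreau are each a past Master, so the next rule applies.
Adeyemi and Moreau both have years on the livery 5 years, so the next rule applies.
Among Adeyemi and Moreau, alphabetically by surname: Adeyemi before Moreau.
Greco and Novak both have admission number 335, so the next rule applies.
Greco and Novak are each a past Master, so the next rule applies.
Greco and Novak both have years on the livery 28 years, so the next rule applies.
Among Greco and Novak, alphabetically by surname: Greco before Novak.
Order: Lund, Amari, Adeyemi, Moreau, Abara, Ferreira, Szabo, Greco, Novak.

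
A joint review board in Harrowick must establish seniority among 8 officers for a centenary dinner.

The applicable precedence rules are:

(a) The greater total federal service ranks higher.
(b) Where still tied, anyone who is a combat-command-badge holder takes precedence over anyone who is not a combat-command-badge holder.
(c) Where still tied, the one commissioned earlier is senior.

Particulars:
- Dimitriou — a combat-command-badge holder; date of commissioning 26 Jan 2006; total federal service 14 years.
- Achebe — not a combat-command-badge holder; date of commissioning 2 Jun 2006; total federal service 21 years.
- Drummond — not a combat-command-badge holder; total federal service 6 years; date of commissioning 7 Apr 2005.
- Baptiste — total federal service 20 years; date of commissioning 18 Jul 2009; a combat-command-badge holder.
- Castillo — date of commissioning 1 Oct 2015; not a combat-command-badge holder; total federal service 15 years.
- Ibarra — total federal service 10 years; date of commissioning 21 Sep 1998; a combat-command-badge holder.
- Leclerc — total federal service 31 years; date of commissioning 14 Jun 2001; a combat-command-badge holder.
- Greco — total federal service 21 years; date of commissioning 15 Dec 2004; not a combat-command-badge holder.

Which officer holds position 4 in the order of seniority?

By total federal service (higher first): Leclerc (31 years); then Greco and Achebe (both 21 years); then Baptiste (20 years); then Castillo (15 years); then Dimitriou (14 years); then Ibarra (10 years); then Drummond (6 years).
Greco and Achebe are each not a combat-command-badge holder, so the next rule applies.
Among Greco and Achebe, by date of commissioning (earlier first): Greco (15 Dec 2004) before Achebe (2 Jun 2006).
Order: Leclerc, Greco, Achebe, Baptiste, Castillo, Dimitriou, Ibarra, Drummond.

Baptiste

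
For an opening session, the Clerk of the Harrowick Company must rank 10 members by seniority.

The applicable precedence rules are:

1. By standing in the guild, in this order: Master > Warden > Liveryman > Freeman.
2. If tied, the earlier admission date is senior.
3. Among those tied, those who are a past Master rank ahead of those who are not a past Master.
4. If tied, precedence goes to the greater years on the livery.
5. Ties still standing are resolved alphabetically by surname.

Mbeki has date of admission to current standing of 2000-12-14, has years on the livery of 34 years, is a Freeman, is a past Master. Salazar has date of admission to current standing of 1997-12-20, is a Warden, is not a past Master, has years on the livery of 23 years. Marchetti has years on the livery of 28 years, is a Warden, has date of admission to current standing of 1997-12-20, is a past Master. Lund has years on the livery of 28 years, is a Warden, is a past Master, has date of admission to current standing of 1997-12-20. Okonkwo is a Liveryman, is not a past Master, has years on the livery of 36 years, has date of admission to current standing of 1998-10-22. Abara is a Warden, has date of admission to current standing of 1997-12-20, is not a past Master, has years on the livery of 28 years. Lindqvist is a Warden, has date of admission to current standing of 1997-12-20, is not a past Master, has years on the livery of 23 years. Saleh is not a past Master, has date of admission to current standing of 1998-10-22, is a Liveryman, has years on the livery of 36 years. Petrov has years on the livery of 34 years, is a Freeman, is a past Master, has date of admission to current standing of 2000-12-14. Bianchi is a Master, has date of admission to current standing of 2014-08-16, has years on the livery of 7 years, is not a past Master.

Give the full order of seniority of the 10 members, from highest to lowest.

Bianchi, Lund, Marchetti, Abara, Lindqvist, Salazar, Okonkwo, Saleh, Mbeki, Petrov

By standing in the guild: Bianchi (Master); then Lund, Marchetti, Abara, Lindqvist and Salazar (Warden); then Okonkwo and Saleh (Liveryman); then Mbeki and Petrov (Freeman).
Lund, Marchetti, Abara, Lindqvist and Salazar all have date of admission to current standing 1997-12-20, so the next rule applies.
Among Lund, Marchetti, Abara, Lindqvist and Salazar, a past Master before not a past Master: Lund and Marchetti (a past Master) before Abara, Lindqvist and Salazar (not a past Master).
Lund and Marchetti both have years on the livery 28 years, so the next rule applies.
Among Lund and Marchetti, alphabetically by surname: Lund before Marchetti.
Among Abara, Lindqvist and Salazar, by years on the livery (higher first): Abara (28 years) before Lindqvist and Salazar (23 years).
Among Lindqvist and Salazar, alphabetically by surname: Lindqvist before Salazar.
Okonkwo and Saleh both have date of admission to current standing 1998-10-22, so the next rule applies.
Okonkwo and Saleh are each not a past Master, so the next rule applies.
Okonkwo and Saleh both have years on the livery 36 years, so the next rule applies.
Among Okonkwo and Saleh, alphabetically by surname: Okonkwo before Saleh.
Mbeki and Petrov both have date of admission to current standing 2000-12-14, so the next rule applies.
Mbeki and Petrov are each a past Master, so the next rule applies.
Mbeki and Petrov both have years on the livery 34 years, so the next rule applies.
Among Mbeki and Petrov, alphabetically by surname: Mbeki before Petrov.
Full order: Bianchi, Lund, Marchetti, Abara, Lindqvist, Salazar, Okonkwo, Saleh, Mbeki, Petrov.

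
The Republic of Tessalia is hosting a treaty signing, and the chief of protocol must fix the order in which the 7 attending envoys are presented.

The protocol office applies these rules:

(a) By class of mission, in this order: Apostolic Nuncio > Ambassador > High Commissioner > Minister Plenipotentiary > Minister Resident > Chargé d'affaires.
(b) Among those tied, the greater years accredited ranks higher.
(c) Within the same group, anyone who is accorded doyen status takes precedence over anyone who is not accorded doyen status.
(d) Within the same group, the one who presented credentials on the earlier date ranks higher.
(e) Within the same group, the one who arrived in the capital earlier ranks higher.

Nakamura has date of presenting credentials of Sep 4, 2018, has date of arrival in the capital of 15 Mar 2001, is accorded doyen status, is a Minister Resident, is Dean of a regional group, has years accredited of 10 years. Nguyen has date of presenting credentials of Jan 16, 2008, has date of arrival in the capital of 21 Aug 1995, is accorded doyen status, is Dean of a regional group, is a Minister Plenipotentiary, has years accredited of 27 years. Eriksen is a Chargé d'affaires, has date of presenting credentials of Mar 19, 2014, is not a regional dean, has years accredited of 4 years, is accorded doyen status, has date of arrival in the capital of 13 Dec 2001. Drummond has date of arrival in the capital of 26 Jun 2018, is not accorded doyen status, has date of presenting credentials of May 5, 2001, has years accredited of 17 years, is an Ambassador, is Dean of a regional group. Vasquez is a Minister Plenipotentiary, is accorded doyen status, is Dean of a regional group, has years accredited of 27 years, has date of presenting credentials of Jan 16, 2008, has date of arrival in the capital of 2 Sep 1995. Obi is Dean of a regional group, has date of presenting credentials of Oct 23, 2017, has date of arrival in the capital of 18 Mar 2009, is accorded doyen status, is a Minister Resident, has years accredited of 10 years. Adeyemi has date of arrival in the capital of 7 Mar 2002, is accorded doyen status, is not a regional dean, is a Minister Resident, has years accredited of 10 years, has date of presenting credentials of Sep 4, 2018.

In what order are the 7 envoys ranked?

By class of mission: Drummond (Ambassador); then Nguyen and Vasquez (Minister Plenipotentiary); then Obi, Nakamura and Adeyemi (Minister Resident); then Eriksen (Chargé d'affaires).
Nguyen and Vasquez both have years accredited 27 years, so the next rule applies.
Nguyen and Vasquez are each accorded doyen status, so the next rule applies.
Nguyen and Vasquez both have date of presenting credentials Jan 16, 2008, so the next rule applies.
Among Nguyen and Vasquez, by date of arrival in the capital (earlier first): Nguyen (21 Aug 1995) before Vasquez (2 Sep 1995).
Obi, Nakamura and Adeyemi all have years accredited 10 years, so the next rule applies.
Obi, Nakamura and Adeyemi are each accorded doyen status, so the next rule applies.
Among Obi, Nakamura and Adeyemi, by date of presenting credentials (earlier first): Obi (Oct 23, 2017) before Nakamura and Adeyemi (Sep 4, 2018).
Among Nakamura and Adeyemi, by date of arrival in the capital (earlier first): Nakamura (15 Mar 2001) before Adeyemi (7 Mar 2002).
Full order: Drummond, Nguyen, Vasquez, Obi, Nakamura, Adeyemi, Eriksen.

Drummond, Nguyen, Vasquez, Obi, Nakamura, Adeyemi, Eriksen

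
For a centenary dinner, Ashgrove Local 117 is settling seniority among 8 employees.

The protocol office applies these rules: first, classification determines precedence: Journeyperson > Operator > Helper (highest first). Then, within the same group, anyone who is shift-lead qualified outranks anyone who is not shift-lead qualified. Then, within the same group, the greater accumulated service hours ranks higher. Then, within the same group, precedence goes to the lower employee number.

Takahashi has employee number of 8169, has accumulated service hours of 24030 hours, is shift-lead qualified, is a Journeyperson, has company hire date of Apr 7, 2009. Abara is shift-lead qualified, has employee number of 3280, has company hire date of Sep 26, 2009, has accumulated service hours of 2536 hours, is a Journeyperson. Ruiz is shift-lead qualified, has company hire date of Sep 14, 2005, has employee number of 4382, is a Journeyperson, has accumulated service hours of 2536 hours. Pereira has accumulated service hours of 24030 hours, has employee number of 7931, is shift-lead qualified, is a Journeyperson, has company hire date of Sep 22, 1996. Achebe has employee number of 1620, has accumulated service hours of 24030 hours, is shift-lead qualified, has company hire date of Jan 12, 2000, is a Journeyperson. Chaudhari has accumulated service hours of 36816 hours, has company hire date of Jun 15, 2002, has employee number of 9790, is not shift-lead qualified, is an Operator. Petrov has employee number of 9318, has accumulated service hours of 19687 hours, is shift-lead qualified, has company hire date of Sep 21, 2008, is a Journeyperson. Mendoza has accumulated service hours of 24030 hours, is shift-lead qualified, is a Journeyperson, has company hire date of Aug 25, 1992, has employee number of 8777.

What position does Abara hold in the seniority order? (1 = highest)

By classification: Achebe, Pereira, Takahashi, Mendoza, Petrov, Abara and Ruiz (Journeyperson); then Chaudhari (Operator).
Achebe, Pereira, Takahashi, Mendoza, Petrov, Abara and Ruiz are each shift-lead qualified, so the next rule applies.
Among Achebe, Pereira, Takahashi, Mendoza, Petrov, Abara and Ruiz, by accumulated service hours (higher first): Achebe, Pereira, Takahashi and Mendoza (24030 hours) before Petrov (19687 hours) before Abara and Ruiz (2536 hours).
Among Achebe, Pereira, Takahashi and Mendoza, by employee number (lower first): Achebe (1620) before Pereira (7931) before Takahashi (8169) before Mendoza (8777).
Among Abara and Ruiz, by employee number (lower first): Abara (3280) before Ruiz (4382).
Order: Achebe, Pereira, Takahashi, Mendoza, Petrov, Abara, Ruiz, Chaudhari. So position 6.

6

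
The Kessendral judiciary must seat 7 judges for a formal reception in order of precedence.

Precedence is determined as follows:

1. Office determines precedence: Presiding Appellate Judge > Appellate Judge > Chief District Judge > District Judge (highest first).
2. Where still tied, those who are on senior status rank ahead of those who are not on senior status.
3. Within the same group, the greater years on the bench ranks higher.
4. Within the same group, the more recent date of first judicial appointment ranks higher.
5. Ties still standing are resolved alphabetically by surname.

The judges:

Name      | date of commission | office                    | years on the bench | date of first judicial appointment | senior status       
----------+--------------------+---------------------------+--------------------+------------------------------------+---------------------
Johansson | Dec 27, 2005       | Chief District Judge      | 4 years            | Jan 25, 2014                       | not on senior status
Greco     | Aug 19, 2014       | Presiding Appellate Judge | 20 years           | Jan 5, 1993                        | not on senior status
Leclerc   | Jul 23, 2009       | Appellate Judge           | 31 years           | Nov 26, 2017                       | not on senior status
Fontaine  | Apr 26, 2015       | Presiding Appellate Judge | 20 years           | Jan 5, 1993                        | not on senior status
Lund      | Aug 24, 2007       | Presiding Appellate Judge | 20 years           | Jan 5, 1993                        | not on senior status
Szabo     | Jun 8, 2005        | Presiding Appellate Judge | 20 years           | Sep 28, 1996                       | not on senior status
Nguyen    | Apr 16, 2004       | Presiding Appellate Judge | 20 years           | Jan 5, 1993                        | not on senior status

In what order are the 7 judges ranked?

By office: Szabo, Fontaine, Greco, Lund and Nguyen (Presiding Appellate Judge); then Leclerc (Appellate Judge); then Johansson (Chief District Judge).
Szabo, Fontaine, Greco, Lund and Nguyen are each not on senior status, so the next rule applies.
Szabo, Fontaine, Greco, Lund and Nguyen all have years on the bench 20 years, so the next rule applies.
Among Szabo, Fontaine, Greco, Lund and Nguyen, by date of first judicial appointment (later first): Szabo (Sep 28, 1996) before Fontaine, Greco, Lund and Nguyen (Jan 5, 1993).
Among Fontaine, Greco, Lund and Nguyen, alphabetically by surname: Fontaine before Greco before Lund before Nguyen.
Full order: Szabo, Fontaine, Greco, Lund, Nguyen, Leclerc, Johansson.

Szabo, Fontaine, Greco, Lund, Nguyen, Leclerc, Johansson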